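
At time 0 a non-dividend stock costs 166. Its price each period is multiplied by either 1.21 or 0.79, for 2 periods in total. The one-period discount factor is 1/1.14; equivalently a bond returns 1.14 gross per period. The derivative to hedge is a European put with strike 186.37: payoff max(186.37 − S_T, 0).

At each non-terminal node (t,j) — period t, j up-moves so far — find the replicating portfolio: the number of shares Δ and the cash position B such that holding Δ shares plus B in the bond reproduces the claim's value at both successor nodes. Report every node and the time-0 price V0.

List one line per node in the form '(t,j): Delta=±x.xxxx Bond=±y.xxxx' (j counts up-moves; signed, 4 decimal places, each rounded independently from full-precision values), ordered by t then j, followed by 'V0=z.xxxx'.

(0,0): Delta=-0.4058 Bond=75.0547
(1,0): Delta=-1.0000 Bond=163.4825
(1,1): Delta=-0.3282 Bond=69.9783
V0=7.6877

The replicating-portfolio and risk-neutral prices coincide; use p* = (1.14−0.79)/(1.21−0.79) = 0.8333 for the latter.
At expiry t=2: V(2,0)=82.7694, V(2,1)=27.6906, V(2,2)=0.0000
(1,0): S=131.1400. Δ = (V_up−V_dn)/(S_up−S_dn) = (27.6906−82.7694)/(158.6794−103.6006) = -1.0000. V = [p*·27.6906 + (1−p*)·82.7694]/1.14 = 32.3425. B = V − Δ·S = 163.4825.
(1,1): S=200.8600. Δ = (V_up−V_dn)/(S_up−S_dn) = (0.0000−27.6906)/(243.0406−158.6794) = -0.3282. V = [p*·0.0000 + (1−p*)·27.6906]/1.14 = 4.0483. B = V − Δ·S = 69.9783.
(0,0): S=166.0000. Δ = (V_up−V_dn)/(S_up−S_dn) = (4.0483−32.3425)/(200.8600−131.1400) = -0.4058. V = [p*·4.0483 + (1−p*)·32.3425]/1.14 = 7.6877. B = V − Δ·S = 75.0547.
Self-financing check: at every node Δ·S+B equals the discounted successor values.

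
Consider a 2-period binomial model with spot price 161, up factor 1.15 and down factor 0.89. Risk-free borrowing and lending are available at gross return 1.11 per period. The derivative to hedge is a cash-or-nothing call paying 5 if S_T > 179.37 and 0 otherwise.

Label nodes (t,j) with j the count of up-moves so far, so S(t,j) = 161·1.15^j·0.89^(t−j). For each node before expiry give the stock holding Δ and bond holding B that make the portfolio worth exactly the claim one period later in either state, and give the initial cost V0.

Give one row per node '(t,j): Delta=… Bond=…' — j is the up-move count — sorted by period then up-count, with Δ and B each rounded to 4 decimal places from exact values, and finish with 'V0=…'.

(0,0): Delta=0.0911 Bond=-11.7541
(1,0): Delta=0.0000 Bond=0.0000
(1,1): Delta=0.1039 Bond=-15.4193
V0=2.9055

Under the risk-neutral measure, an up-move has probability p* = (R−d)/(u−d) = 0.8462 and values discount at R = 1.11.
Terminal values V(2,·): V(2,0)=0.0000, V(2,1)=0.0000, V(2,2)=5.0000
  t=1,j=0: stock 143.2900 → up 164.7835 (V=0.0000), down 127.5281 (V=0.0000). Price 0.0000; hedge Δ=0.0000, bond B=0.0000.
  t=1,j=1: stock 185.1500 → up 212.9225 (V=5.0000), down 164.7835 (V=0.0000). Price 3.8115; hedge Δ=0.1039, bond B=-15.4193.
  t=0,j=0: stock 161.0000 → up 185.1500 (V=3.8115), down 143.2900 (V=0.0000). Price 2.9055; hedge Δ=0.0911, bond B=-11.7541.
The time-0 hedge costs 2.9055, which is the no-arbitrage price.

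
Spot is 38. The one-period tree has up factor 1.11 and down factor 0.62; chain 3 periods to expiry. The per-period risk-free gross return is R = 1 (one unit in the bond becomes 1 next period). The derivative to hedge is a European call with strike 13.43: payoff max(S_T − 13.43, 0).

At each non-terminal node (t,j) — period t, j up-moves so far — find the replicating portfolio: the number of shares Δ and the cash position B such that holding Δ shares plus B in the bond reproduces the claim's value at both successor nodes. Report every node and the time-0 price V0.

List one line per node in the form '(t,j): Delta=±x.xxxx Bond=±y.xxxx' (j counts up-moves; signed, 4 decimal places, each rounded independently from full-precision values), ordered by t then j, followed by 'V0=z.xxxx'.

(0,0): Delta=0.9882 Bond=-12.9307
(1,0): Delta=0.9150 Bond=-11.2059
(1,1): Delta=1.0000 Bond=-13.4300
(2,0): Delta=0.3890 Bond=-3.5226
(2,1): Delta=1.0000 Bond=-13.4300
(2,2): Delta=1.0000 Bond=-13.4300
V0=24.6195

No-arbitrage ⇒ martingale measure with p* = (R−d)/(u−d) = 0.7755.
Payoff layer (t=3): V(3,0)=0.0000, V(3,1)=2.7840, V(3,2)=15.5983, V(3,3)=38.5400
Node (2,0) S=14.6072: V=(p*·2.7840+(1−p*)·0.0000)/1=2.1590; Δ=(2.7840−0.0000)/(16.2140−9.0565)=0.3890; B=V−Δ·S=-3.5226
Node (2,1) S=26.1516: V=(p*·15.5983+(1−p*)·2.7840)/1=12.7216; Δ=(15.5983−2.7840)/(29.0283−16.2140)=1.0000; B=V−Δ·S=-13.4300
Node (2,2) S=46.8198: V=(p*·38.5400+(1−p*)·15.5983)/1=33.3898; Δ=(38.5400−15.5983)/(51.9700−29.0283)=1.0000; B=V−Δ·S=-13.4300
Node (1,0) S=23.5600: V=(p*·12.7216+(1−p*)·2.1590)/1=10.3504; Δ=(12.7216−2.1590)/(26.1516−14.6072)=0.9150; B=V−Δ·S=-11.2059
Node (1,1) S=42.1800: V=(p*·33.3898+(1−p*)·12.7216)/1=28.7500; Δ=(33.3898−12.7216)/(46.8198−26.1516)=1.0000; B=V−Δ·S=-13.4300
Node (0,0) S=38.0000: V=(p*·28.7500+(1−p*)·10.3504)/1=24.6195; Δ=(28.7500−10.3504)/(42.1800−23.5600)=0.9882; B=V−Δ·S=-12.9307
The time-0 hedge costs 24.6195, which is the no-arbitrage price.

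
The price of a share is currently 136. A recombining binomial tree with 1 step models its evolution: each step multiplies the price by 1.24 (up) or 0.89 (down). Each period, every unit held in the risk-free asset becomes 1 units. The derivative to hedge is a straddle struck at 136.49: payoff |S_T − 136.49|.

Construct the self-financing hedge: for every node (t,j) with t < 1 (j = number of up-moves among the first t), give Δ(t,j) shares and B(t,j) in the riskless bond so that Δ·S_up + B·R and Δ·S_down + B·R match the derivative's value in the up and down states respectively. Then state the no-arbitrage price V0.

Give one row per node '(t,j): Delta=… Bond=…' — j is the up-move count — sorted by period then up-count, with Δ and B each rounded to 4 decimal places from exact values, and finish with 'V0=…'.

(0,0): Delta=0.3508 Bond=-27.0157
V0=20.6986

Since d<R<u, set p* = (R−d)/(u−d) = 0.3143; price each node as the discounted p*-expectation of its children.
Terminal payoffs: V(1,0)=15.4500, V(1,1)=32.1500
(0,0): S=136.0000. Δ = (V_up−V_dn)/(S_up−S_dn) = (32.1500−15.4500)/(168.6400−121.0400) = 0.3508. V = [p*·32.1500 + (1−p*)·15.4500]/1 = 20.6986. B = V − Δ·S = -27.0157.
Each (Δ,B) replicates both successor values, so the strategy is self-financing and V0 is arbitrage-free.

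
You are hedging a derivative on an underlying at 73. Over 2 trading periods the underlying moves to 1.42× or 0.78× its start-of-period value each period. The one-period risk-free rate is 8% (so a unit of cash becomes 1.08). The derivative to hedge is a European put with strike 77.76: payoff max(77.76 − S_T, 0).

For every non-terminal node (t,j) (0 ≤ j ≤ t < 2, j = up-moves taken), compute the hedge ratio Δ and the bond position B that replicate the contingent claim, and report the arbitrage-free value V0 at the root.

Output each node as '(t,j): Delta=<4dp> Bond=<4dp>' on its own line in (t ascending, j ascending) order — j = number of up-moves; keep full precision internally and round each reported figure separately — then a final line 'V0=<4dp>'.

Under the risk-neutral measure, an up-move has probability p* = (R−d)/(u−d) = 0.4688 and values discount at R = 1.08.
At expiry t=2: V(2,0)=33.3468, V(2,1)=0.0000, V(2,2)=0.0000
Node (1,0) S=56.9400: V=(p*·0.0000+(1−p*)·33.3468)/1.08=16.4032; Δ=(0.0000−33.3468)/(80.8548−44.4132)=-0.9151; B=V−Δ·S=68.5076
Node (1,1) S=103.6600: V=(p*·0.0000+(1−p*)·0.0000)/1.08=0.0000; Δ=(0.0000−0.0000)/(147.1972−80.8548)=0.0000; B=V−Δ·S=0.0000
Node (0,0) S=73.0000: V=(p*·0.0000+(1−p*)·16.4032)/1.08=8.0687; Δ=(0.0000−16.4032)/(103.6600−56.9400)=-0.3511; B=V−Δ·S=33.6988
Root portfolio cost Δ·73+B reproduces V0=8.0687.

(0,0): Delta=-0.3511 Bond=33.6988
(1,0): Delta=-0.9151 Bond=68.5076
(1,1): Delta=0.0000 Bond=0.0000
V0=8.0687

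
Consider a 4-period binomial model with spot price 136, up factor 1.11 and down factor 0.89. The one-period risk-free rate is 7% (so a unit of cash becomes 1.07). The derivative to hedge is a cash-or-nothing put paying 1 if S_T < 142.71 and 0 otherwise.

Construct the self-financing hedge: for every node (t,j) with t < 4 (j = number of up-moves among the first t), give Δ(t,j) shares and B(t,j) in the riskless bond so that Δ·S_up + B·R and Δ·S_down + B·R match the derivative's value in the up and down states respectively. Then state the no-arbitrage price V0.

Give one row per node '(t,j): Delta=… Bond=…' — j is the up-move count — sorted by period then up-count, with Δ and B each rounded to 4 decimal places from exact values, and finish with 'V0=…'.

(0,0): Delta=-0.0100 Bond=1.4720
(1,0): Delta=-0.0220 Bond=3.0269
(1,1): Delta=-0.0078 Bond=1.2524
(2,0): Delta=0.0000 Bond=0.8734
(2,1): Delta=-0.0259 Bond=3.7644
(2,2): Delta=-0.0046 Bond=0.8013
(3,0): Delta=0.0000 Bond=0.9346
(3,1): Delta=0.0000 Bond=0.9346
(3,2): Delta=-0.0305 Bond=4.7154
(3,3): Delta=0.0000 Bond=0.0000
V0=0.1171

Under the risk-neutral measure, an up-move has probability p* = (R−d)/(u−d) = 0.8182 and values discount at R = 1.07.
Terminal payoffs: V(4,0)=1.0000, V(4,1)=1.0000, V(4,2)=1.0000, V(4,3)=0.0000, V(4,4)=0.0000
Node (3,0) S=95.8758: V=(p*·1.0000+(1−p*)·1.0000)/1.07=0.9346; Δ=(1.0000−1.0000)/(106.4221−85.3294)=0.0000; B=V−Δ·S=0.9346
Node (3,1) S=119.5754: V=(p*·1.0000+(1−p*)·1.0000)/1.07=0.9346; Δ=(1.0000−1.0000)/(132.7287−106.4221)=0.0000; B=V−Δ·S=0.9346
Node (3,2) S=149.1334: V=(p*·0.0000+(1−p*)·1.0000)/1.07=0.1699; Δ=(0.0000−1.0000)/(165.5381−132.7287)=-0.0305; B=V−Δ·S=4.7154
Node (3,3) S=185.9978: V=(p*·0.0000+(1−p*)·0.0000)/1.07=0.0000; Δ=(0.0000−0.0000)/(206.4576−165.5381)=0.0000; B=V−Δ·S=0.0000
Node (2,0) S=107.7256: V=(p*·0.9346+(1−p*)·0.9346)/1.07=0.8734; Δ=(0.9346−0.9346)/(119.5754−95.8758)=0.0000; B=V−Δ·S=0.8734
Node (2,1) S=134.3544: V=(p*·0.1699+(1−p*)·0.9346)/1.07=0.2887; Δ=(0.1699−0.9346)/(149.1334−119.5754)=-0.0259; B=V−Δ·S=3.7644
Node (2,2) S=167.5656: V=(p*·0.0000+(1−p*)·0.1699)/1.07=0.0289; Δ=(0.0000−0.1699)/(185.9978−149.1334)=-0.0046; B=V−Δ·S=0.8013
Node (1,0) S=121.0400: V=(p*·0.2887+(1−p*)·0.8734)/1.07=0.3692; Δ=(0.2887−0.8734)/(134.3544−107.7256)=-0.0220; B=V−Δ·S=3.0269
Node (1,1) S=150.9600: V=(p*·0.0289+(1−p*)·0.2887)/1.07=0.0711; Δ=(0.0289−0.2887)/(167.5656−134.3544)=-0.0078; B=V−Δ·S=1.2524
Node (0,0) S=136.0000: V=(p*·0.0711+(1−p*)·0.3692)/1.07=0.1171; Δ=(0.0711−0.3692)/(150.9600−121.0400)=-0.0100; B=V−Δ·S=1.4720
Root portfolio cost Δ·136+B reproduces V0=0.1171.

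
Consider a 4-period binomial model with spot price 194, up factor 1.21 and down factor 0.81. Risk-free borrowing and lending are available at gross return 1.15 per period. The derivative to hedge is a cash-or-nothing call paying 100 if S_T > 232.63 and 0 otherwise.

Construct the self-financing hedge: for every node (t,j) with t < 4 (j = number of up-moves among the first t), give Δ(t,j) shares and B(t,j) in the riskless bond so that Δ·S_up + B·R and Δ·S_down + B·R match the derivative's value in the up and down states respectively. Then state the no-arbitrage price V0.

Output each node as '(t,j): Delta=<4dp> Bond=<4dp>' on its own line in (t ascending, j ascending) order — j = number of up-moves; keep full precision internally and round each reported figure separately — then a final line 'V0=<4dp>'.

No-arbitrage ⇒ martingale measure with p* = (R−d)/(u−d) = 0.8500.
Terminal payoffs: V(4,0)=0.0000, V(4,1)=0.0000, V(4,2)=0.0000, V(4,3)=100.0000, V(4,4)=100.0000
(3,0): S=103.0996. Δ = (V_up−V_dn)/(S_up−S_dn) = (0.0000−0.0000)/(124.7505−83.5106) = 0.0000. V = [p*·0.0000 + (1−p*)·0.0000]/1.15 = 0.0000. B = V − Δ·S = 0.0000.
(3,1): S=154.0129. Δ = (V_up−V_dn)/(S_up−S_dn) = (0.0000−0.0000)/(186.3556−124.7505) = 0.0000. V = [p*·0.0000 + (1−p*)·0.0000]/1.15 = 0.0000. B = V − Δ·S = 0.0000.
(3,2): S=230.0687. Δ = (V_up−V_dn)/(S_up−S_dn) = (100.0000−0.0000)/(278.3831−186.3556) = 1.0866. V = [p*·100.0000 + (1−p*)·0.0000]/1.15 = 73.9130. B = V − Δ·S = -176.0870.
(3,3): S=343.6828. Δ = (V_up−V_dn)/(S_up−S_dn) = (100.0000−100.0000)/(415.8562−278.3831) = 0.0000. V = [p*·100.0000 + (1−p*)·100.0000]/1.15 = 86.9565. B = V − Δ·S = 86.9565.
(2,0): S=127.2834. Δ = (V_up−V_dn)/(S_up−S_dn) = (0.0000−0.0000)/(154.0129−103.0996) = 0.0000. V = [p*·0.0000 + (1−p*)·0.0000]/1.15 = 0.0000. B = V − Δ·S = 0.0000.
(2,1): S=190.1394. Δ = (V_up−V_dn)/(S_up−S_dn) = (73.9130−0.0000)/(230.0687−154.0129) = 0.9718. V = [p*·73.9130 + (1−p*)·0.0000]/1.15 = 54.6314. B = V − Δ·S = -130.1512.
(2,2): S=284.0354. Δ = (V_up−V_dn)/(S_up−S_dn) = (86.9565−73.9130)/(343.6828−230.0687) = 0.1148. V = [p*·86.9565 + (1−p*)·73.9130]/1.15 = 73.9130. B = V − Δ·S = 41.3043.
(1,0): S=157.1400. Δ = (V_up−V_dn)/(S_up−S_dn) = (54.6314−0.0000)/(190.1394−127.2834) = 0.8692. V = [p*·54.6314 + (1−p*)·0.0000]/1.15 = 40.3797. B = V − Δ·S = -96.1987.
(1,1): S=234.7400. Δ = (V_up−V_dn)/(S_up−S_dn) = (73.9130−54.6314)/(284.0354−190.1394) = 0.2054. V = [p*·73.9130 + (1−p*)·54.6314]/1.15 = 61.7572. B = V − Δ·S = 13.5531.
(0,0): S=194.0000. Δ = (V_up−V_dn)/(S_up−S_dn) = (61.7572−40.3797)/(234.7400−157.1400) = 0.2755. V = [p*·61.7572 + (1−p*)·40.3797]/1.15 = 50.9136. B = V − Δ·S = -2.5302.
Check: Δ(0,0)·S0 + B(0,0) = 50.9136 = V0.

(0,0): Delta=0.2755 Bond=-2.5302
(1,0): Delta=0.8692 Bond=-96.1987
(1,1): Delta=0.2054 Bond=13.5531
(2,0): Delta=0.0000 Bond=0.0000
(2,1): Delta=0.9718 Bond=-130.1512
(2,2): Delta=0.1148 Bond=41.3043
(3,0): Delta=0.0000 Bond=0.0000
(3,1): Delta=0.0000 Bond=0.0000
(3,2): Delta=1.0866 Bond=-176.0870
(3,3): Delta=0.0000 Bond=86.9565
V0=50.9136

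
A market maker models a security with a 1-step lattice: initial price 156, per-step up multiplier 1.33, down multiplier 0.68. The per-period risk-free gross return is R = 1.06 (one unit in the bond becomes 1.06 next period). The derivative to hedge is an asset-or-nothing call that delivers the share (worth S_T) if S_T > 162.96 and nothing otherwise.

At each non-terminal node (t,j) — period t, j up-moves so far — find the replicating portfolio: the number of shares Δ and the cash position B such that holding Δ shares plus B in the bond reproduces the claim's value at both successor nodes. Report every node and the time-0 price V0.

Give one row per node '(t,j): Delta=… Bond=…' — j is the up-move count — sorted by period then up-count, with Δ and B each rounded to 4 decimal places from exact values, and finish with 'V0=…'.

(0,0): Delta=2.0462 Bond=-204.7698
V0=114.4302

Risk-neutral probability p* = (R−d)/(u−d) = (1.06−0.68)/(1.33−0.68) = 0.5846.
Payoff layer (t=1): V(1,0)=0.0000, V(1,1)=207.4800
Node (0,0) S=156.0000: V=(p*·207.4800+(1−p*)·0.0000)/1.06=114.4302; Δ=(207.4800−0.0000)/(207.4800−106.0800)=2.0462; B=V−Δ·S=-204.7698
The time-0 hedge costs 114.4302, which is the no-arbitrage price.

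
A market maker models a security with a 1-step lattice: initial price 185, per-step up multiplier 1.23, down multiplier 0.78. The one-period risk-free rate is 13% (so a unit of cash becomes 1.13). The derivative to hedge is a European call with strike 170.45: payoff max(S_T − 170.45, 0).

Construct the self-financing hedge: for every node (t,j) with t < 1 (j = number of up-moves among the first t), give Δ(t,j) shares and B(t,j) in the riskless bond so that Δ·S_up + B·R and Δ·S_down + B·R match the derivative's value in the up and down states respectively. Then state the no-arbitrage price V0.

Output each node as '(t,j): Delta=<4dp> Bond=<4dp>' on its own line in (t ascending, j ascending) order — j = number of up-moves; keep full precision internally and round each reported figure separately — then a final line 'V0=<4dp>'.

Under the risk-neutral measure, an up-move has probability p* = (R−d)/(u−d) = 0.7778 and values discount at R = 1.13.
Payoff layer (t=1): V(1,0)=0.0000, V(1,1)=57.1000
Node (0,0) S=185.0000: V=(p*·57.1000+(1−p*)·0.0000)/1.13=39.3019; Δ=(57.1000−0.0000)/(227.5500−144.3000)=0.6859; B=V−Δ·S=-87.5870
Each (Δ,B) replicates both successor values, so the strategy is self-financing and V0 is arbitrage-free.

(0,0): Delta=0.6859 Bond=-87.5870
V0=39.3019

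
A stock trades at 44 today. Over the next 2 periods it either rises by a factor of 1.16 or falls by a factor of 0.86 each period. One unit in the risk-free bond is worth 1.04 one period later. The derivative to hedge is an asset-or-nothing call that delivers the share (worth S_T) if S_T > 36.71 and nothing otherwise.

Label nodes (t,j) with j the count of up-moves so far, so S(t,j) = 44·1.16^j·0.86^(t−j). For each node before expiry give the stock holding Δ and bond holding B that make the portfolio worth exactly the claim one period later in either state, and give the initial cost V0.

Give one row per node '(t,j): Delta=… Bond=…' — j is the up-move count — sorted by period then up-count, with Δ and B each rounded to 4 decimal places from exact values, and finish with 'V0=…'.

(0,0): Delta=1.9482 Bond=-46.5350
(1,0): Delta=3.8667 Bond=-120.9910
(1,1): Delta=1.0000 Bond=0.0000
V0=39.1860

Risk-neutral probability p* = (R−d)/(u−d) = (1.04−0.86)/(1.16−0.86) = 0.6000.
Terminal payoffs: V(2,0)=0.0000, V(2,1)=43.8944, V(2,2)=59.2064
  t=1,j=0: stock 37.8400 → up 43.8944 (V=43.8944), down 32.5424 (V=0.0000). Price 25.3237; hedge Δ=3.8667, bond B=-120.9910.
  t=1,j=1: stock 51.0400 → up 59.2064 (V=59.2064), down 43.8944 (V=43.8944). Price 51.0400; hedge Δ=1.0000, bond B=0.0000.
  t=0,j=0: stock 44.0000 → up 51.0400 (V=51.0400), down 37.8400 (V=25.3237). Price 39.1860; hedge Δ=1.9482, bond B=-46.5350.
Self-financing check: at every node Δ·S+B equals the discounted successor values.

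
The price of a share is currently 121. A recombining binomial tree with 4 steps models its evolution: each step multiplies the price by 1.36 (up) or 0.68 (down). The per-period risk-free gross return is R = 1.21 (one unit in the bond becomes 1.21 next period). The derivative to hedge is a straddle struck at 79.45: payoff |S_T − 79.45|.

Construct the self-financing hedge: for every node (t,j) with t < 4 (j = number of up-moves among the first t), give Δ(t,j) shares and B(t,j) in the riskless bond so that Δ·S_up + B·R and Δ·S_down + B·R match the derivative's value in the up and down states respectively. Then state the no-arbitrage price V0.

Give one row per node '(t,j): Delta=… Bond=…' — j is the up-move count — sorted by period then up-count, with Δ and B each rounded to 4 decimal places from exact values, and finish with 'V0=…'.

The replicating-portfolio and risk-neutral prices coincide; use p* = (1.21−0.68)/(1.36−0.68) = 0.7794 for the latter.
Payoff layer (t=4): V(4,0)=53.5785, V(4,1)=27.7071, V(4,2)=24.0359, V(4,3)=127.5217, V(4,4)=334.4934
Node (3,0) S=38.0463: V=(p*·27.7071+(1−p*)·53.5785)/1.21=27.6149; Δ=(27.7071−53.5785)/(51.7429−25.8715)=-1.0000; B=V−Δ·S=65.6612
Node (3,1) S=76.0925: V=(p*·24.0359+(1−p*)·27.7071)/1.21=20.5336; Δ=(24.0359−27.7071)/(103.4859−51.7429)=-0.0710; B=V−Δ·S=25.9325
Node (3,2) S=152.1851: V=(p*·127.5217+(1−p*)·24.0359)/1.21=86.5239; Δ=(127.5217−24.0359)/(206.9717−103.4859)=1.0000; B=V−Δ·S=-65.6612
Node (3,3) S=304.3702: V=(p*·334.4934+(1−p*)·127.5217)/1.21=238.7090; Δ=(334.4934−127.5217)/(413.9434−206.9717)=1.0000; B=V−Δ·S=-65.6612
Node (2,0) S=55.9504: V=(p*·20.5336+(1−p*)·27.6149)/1.21=18.2609; Δ=(20.5336−27.6149)/(76.0925−38.0463)=-0.1861; B=V−Δ·S=28.6745
Node (2,1) S=111.9008: V=(p*·86.5239+(1−p*)·20.5336)/1.21=59.4771; Δ=(86.5239−20.5336)/(152.1851−76.0925)=0.8672; B=V−Δ·S=-37.5675
Node (2,2) S=223.8016: V=(p*·238.7090+(1−p*)·86.5239)/1.21=169.5362; Δ=(238.7090−86.5239)/(304.3702−152.1851)=1.0000; B=V−Δ·S=-54.2654
Node (1,0) S=82.2800: V=(p*·59.4771+(1−p*)·18.2609)/1.21=41.6407; Δ=(59.4771−18.2609)/(111.9008−55.9504)=0.7367; B=V−Δ·S=-18.9713
Node (1,1) S=164.5600: V=(p*·169.5362+(1−p*)·59.4771)/1.21=120.0483; Δ=(169.5362−59.4771)/(223.8016−111.9008)=0.9835; B=V−Δ·S=-41.8034
Node (0,0) S=121.0000: V=(p*·120.0483+(1−p*)·41.6407)/1.21=84.9194; Δ=(120.0483−41.6407)/(164.5600−82.2800)=0.9529; B=V−Δ·S=-30.3858
The time-0 hedge costs 84.9194, which is the no-arbitrage price.

(0,0): Delta=0.9529 Bond=-30.3858
(1,0): Delta=0.7367 Bond=-18.9713
(1,1): Delta=0.9835 Bond=-41.8034
(2,0): Delta=-0.1861 Bond=28.6745
(2,1): Delta=0.8672 Bond=-37.5675
(2,2): Delta=1.0000 Bond=-54.2654
(3,0): Delta=-1.0000 Bond=65.6612
(3,1): Delta=-0.0710 Bond=25.9325
(3,2): Delta=1.0000 Bond=-65.6612
(3,3): Delta=1.0000 Bond=-65.6612
V0=84.9194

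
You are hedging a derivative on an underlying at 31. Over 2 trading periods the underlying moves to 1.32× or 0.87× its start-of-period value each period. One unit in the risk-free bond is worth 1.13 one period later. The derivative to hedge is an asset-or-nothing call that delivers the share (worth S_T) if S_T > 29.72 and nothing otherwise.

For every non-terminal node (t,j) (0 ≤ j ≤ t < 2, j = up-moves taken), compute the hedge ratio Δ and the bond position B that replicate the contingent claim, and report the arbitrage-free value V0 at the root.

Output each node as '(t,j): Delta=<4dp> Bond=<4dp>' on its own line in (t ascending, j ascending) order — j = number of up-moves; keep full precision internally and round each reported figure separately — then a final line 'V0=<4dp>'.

(0,0): Delta=1.6285 Bond=-22.7586
(1,0): Delta=2.9333 Bond=-60.9092
(1,1): Delta=1.0000 Bond=0.0000
V0=27.7241

No-arbitrage ⇒ martingale measure with p* = (R−d)/(u−d) = 0.5778.
Terminal payoffs: V(2,0)=0.0000, V(2,1)=35.6004, V(2,2)=54.0144
  t=1,j=0: stock 26.9700 → up 35.6004 (V=35.6004), down 23.4639 (V=0.0000). Price 18.2028; hedge Δ=2.9333, bond B=-60.9092.
  t=1,j=1: stock 40.9200 → up 54.0144 (V=54.0144), down 35.6004 (V=35.6004). Price 40.9200; hedge Δ=1.0000, bond B=0.0000.
  t=0,j=0: stock 31.0000 → up 40.9200 (V=40.9200), down 26.9700 (V=18.2028). Price 27.7241; hedge Δ=1.6285, bond B=-22.7586.
Root portfolio cost Δ·31+B reproduces V0=27.7241.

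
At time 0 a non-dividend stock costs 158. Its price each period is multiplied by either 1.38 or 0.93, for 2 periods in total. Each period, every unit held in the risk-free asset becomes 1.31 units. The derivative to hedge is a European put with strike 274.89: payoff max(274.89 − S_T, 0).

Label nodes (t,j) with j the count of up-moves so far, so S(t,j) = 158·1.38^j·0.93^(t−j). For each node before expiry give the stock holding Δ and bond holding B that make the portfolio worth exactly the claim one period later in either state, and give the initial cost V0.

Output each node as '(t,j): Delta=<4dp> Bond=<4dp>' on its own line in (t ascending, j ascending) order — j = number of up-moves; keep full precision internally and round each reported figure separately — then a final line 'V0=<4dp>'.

The replicating-portfolio and risk-neutral prices coincide; use p* = (1.31−0.93)/(1.38−0.93) = 0.8444 for the latter.
At expiry t=2: V(2,0)=138.2358, V(2,1)=72.1128, V(2,2)=0.0000
(1,0): S=146.9400. Δ = (V_up−V_dn)/(S_up−S_dn) = (72.1128−138.2358)/(202.7772−136.6542) = -1.0000. V = [p*·72.1128 + (1−p*)·138.2358]/1.31 = 62.8997. B = V − Δ·S = 209.8397.
(1,1): S=218.0400. Δ = (V_up−V_dn)/(S_up−S_dn) = (0.0000−72.1128)/(300.8952−202.7772) = -0.7350. V = [p*·0.0000 + (1−p*)·72.1128]/1.31 = 8.5630. B = V − Δ·S = 168.8137.
(0,0): S=158.0000. Δ = (V_up−V_dn)/(S_up−S_dn) = (8.5630−62.8997)/(218.0400−146.9400) = -0.7642. V = [p*·8.5630 + (1−p*)·62.8997]/1.31 = 12.9888. B = V − Δ·S = 133.7370.
Root portfolio cost Δ·158+B reproduces V0=12.9888.

(0,0): Delta=-0.7642 Bond=133.7370
(1,0): Delta=-1.0000 Bond=209.8397
(1,1): Delta=-0.7350 Bond=168.8137
V0=12.9888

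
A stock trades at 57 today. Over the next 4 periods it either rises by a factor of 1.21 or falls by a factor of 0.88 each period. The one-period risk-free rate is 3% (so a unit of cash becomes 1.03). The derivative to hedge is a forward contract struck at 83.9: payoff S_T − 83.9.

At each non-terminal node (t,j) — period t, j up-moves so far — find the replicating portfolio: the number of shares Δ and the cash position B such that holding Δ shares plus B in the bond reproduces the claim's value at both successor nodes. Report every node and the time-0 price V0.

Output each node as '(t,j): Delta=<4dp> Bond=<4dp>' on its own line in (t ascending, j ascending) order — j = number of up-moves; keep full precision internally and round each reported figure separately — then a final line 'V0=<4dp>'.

Since d<R<u, set p* = (R−d)/(u−d) = 0.4545; price each node as the discounted p*-expectation of its children.
Terminal values V(4,·): V(4,0)=-49.7174, V(4,1)=-36.8989, V(4,2)=-19.2735, V(4,3)=4.9615, V(4,4)=38.2846
  t=3,j=0: stock 38.8439 → up 47.0011 (V=-36.8989), down 34.1826 (V=-49.7174). Price -42.6124; hedge Δ=1.0000, bond B=-81.4563.
  t=3,j=1: stock 53.4104 → up 64.6265 (V=-19.2735), down 47.0011 (V=-36.8989). Price -28.0459; hedge Δ=1.0000, bond B=-81.4563.
  t=3,j=2: stock 73.4393 → up 88.8615 (V=4.9615), down 64.6265 (V=-19.2735). Price -8.0171; hedge Δ=1.0000, bond B=-81.4563.
  t=3,j=3: stock 100.9790 → up 122.1846 (V=38.2846), down 88.8615 (V=4.9615). Price 19.5227; hedge Δ=1.0000, bond B=-81.4563.
  t=2,j=0: stock 44.1408 → up 53.4104 (V=-28.0459), down 38.8439 (V=-42.6124). Price -34.9430; hedge Δ=1.0000, bond B=-79.0838.
  t=2,j=1: stock 60.6936 → up 73.4393 (V=-8.0171), down 53.4104 (V=-28.0459). Price -18.3902; hedge Δ=1.0000, bond B=-79.0838.
  t=2,j=2: stock 83.4537 → up 100.9790 (V=19.5227), down 73.4393 (V=-8.0171). Price 4.3699; hedge Δ=1.0000, bond B=-79.0838.
  t=1,j=0: stock 50.1600 → up 60.6936 (V=-18.3902), down 44.1408 (V=-34.9430). Price -26.6204; hedge Δ=1.0000, bond B=-76.7804.
  t=1,j=1: stock 68.9700 → up 83.4537 (V=4.3699), down 60.6936 (V=-18.3902). Price -7.8104; hedge Δ=1.0000, bond B=-76.7804.
  t=0,j=0: stock 57.0000 → up 68.9700 (V=-7.8104), down 50.1600 (V=-26.6204). Price -17.5441; hedge Δ=1.0000, bond B=-74.5441.
Check: Δ(0,0)·S0 + B(0,0) = -17.5441 = V0.

(0,0): Delta=1.0000 Bond=-74.5441
(1,0): Delta=1.0000 Bond=-76.7804
(1,1): Delta=1.0000 Bond=-76.7804
(2,0): Delta=1.0000 Bond=-79.0838
(2,1): Delta=1.0000 Bond=-79.0838
(2,2): Delta=1.0000 Bond=-79.0838
(3,0): Delta=1.0000 Bond=-81.4563
(3,1): Delta=1.0000 Bond=-81.4563
(3,2): Delta=1.0000 Bond=-81.4563
(3,3): Delta=1.0000 Bond=-81.4563
V0=-17.5441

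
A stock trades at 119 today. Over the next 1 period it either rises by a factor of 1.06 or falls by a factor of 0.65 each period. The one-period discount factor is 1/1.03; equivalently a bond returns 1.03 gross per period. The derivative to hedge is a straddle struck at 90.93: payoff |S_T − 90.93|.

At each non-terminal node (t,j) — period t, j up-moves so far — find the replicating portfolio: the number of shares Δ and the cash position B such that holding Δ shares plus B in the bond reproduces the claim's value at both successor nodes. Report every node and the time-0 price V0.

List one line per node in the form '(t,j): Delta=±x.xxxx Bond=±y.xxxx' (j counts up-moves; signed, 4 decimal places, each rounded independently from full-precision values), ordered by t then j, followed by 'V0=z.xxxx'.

The replicating-portfolio and risk-neutral prices coincide; use p* = (1.03−0.65)/(1.06−0.65) = 0.9268 for the latter.
Payoff layer (t=1): V(1,0)=13.5800, V(1,1)=35.2100
Node (0,0) S=119.0000: V=(p*·35.2100+(1−p*)·13.5800)/1.03=32.6479; Δ=(35.2100−13.5800)/(126.1400−77.3500)=0.4433; B=V−Δ·S=-20.1082
Each (Δ,B) replicates both successor values, so the strategy is self-financing and V0 is arbitrage-free.

(0,0): Delta=0.4433 Bond=-20.1082
V0=32.6479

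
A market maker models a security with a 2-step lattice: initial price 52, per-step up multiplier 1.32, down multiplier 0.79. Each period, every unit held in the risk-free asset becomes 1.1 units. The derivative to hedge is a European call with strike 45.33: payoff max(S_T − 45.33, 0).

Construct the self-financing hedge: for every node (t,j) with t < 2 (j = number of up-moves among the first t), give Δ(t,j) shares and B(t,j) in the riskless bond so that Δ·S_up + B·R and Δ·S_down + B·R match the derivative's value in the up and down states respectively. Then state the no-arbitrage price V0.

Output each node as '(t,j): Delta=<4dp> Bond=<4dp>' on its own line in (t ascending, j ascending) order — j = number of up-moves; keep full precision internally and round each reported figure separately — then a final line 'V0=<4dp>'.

The replicating-portfolio and risk-neutral prices coincide; use p* = (1.1−0.79)/(1.32−0.79) = 0.5849 for the latter.
Terminal payoffs: V(2,0)=0.0000, V(2,1)=8.8956, V(2,2)=45.2748
(1,0): S=41.0800. Δ = (V_up−V_dn)/(S_up−S_dn) = (8.8956−0.0000)/(54.2256−32.4532) = 0.4086. V = [p*·8.8956 + (1−p*)·0.0000]/1.1 = 4.7301. B = V − Δ·S = -12.0541.
(1,1): S=68.6400. Δ = (V_up−V_dn)/(S_up−S_dn) = (45.2748−8.8956)/(90.6048−54.2256) = 1.0000. V = [p*·45.2748 + (1−p*)·8.8956]/1.1 = 27.4309. B = V − Δ·S = -41.2091.
(0,0): S=52.0000. Δ = (V_up−V_dn)/(S_up−S_dn) = (27.4309−4.7301)/(68.6400−41.0800) = 0.8237. V = [p*·27.4309 + (1−p*)·4.7301]/1.1 = 16.3708. B = V − Δ·S = -26.4609.
The time-0 hedge costs 16.3708, which is the no-arbitrage price.

(0,0): Delta=0.8237 Bond=-26.4609
(1,0): Delta=0.4086 Bond=-12.0541
(1,1): Delta=1.0000 Bond=-41.2091
V0=16.3708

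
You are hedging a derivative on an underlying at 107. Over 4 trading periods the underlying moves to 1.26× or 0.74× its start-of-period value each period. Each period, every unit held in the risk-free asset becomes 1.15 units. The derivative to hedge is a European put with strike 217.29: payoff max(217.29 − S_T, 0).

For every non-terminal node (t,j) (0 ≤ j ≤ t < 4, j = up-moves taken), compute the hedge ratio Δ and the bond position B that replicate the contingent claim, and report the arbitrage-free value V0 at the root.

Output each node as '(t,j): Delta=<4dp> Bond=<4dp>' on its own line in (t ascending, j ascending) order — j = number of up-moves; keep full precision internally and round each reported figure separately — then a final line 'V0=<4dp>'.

Under the risk-neutral measure, an up-move has probability p* = (R−d)/(u−d) = 0.7885 and values discount at R = 1.15.
Terminal values V(4,·): V(4,0)=185.2044, V(4,1)=162.6577, V(4,2)=124.2674, V(4,3)=58.9002, V(4,4)=0.0000
(3,0): S=43.3590. Δ = (V_up−V_dn)/(S_up−S_dn) = (162.6577−185.2044)/(54.6323−32.0856) = -1.0000. V = [p*·162.6577 + (1−p*)·185.2044]/1.15 = 145.5889. B = V − Δ·S = 188.9478.
(3,1): S=73.8274. Δ = (V_up−V_dn)/(S_up−S_dn) = (124.2674−162.6577)/(93.0226−54.6323) = -1.0000. V = [p*·124.2674 + (1−p*)·162.6577]/1.15 = 115.1204. B = V − Δ·S = 188.9478.
(3,2): S=125.7062. Δ = (V_up−V_dn)/(S_up−S_dn) = (58.9002−124.2674)/(158.3898−93.0226) = -1.0000. V = [p*·58.9002 + (1−p*)·124.2674]/1.15 = 63.2417. B = V − Δ·S = 188.9478.
(3,3): S=214.0402. Δ = (V_up−V_dn)/(S_up−S_dn) = (0.0000−58.9002)/(269.6907−158.3898) = -0.5292. V = [p*·0.0000 + (1−p*)·58.9002]/1.15 = 10.8345. B = V − Δ·S = 124.1042.
(2,0): S=58.5932. Δ = (V_up−V_dn)/(S_up−S_dn) = (115.1204−145.5889)/(73.8274−43.3590) = -1.0000. V = [p*·115.1204 + (1−p*)·145.5889]/1.15 = 105.7093. B = V − Δ·S = 164.3025.
(2,1): S=99.7668. Δ = (V_up−V_dn)/(S_up−S_dn) = (63.2417−115.1204)/(125.7062−73.8274) = -1.0000. V = [p*·63.2417 + (1−p*)·115.1204]/1.15 = 64.5357. B = V − Δ·S = 164.3025.
(2,2): S=169.8732. Δ = (V_up−V_dn)/(S_up−S_dn) = (10.8345−63.2417)/(214.0402−125.7062) = -0.5933. V = [p*·10.8345 + (1−p*)·63.2417]/1.15 = 19.0614. B = V − Δ·S = 119.8444.
(1,0): S=79.1800. Δ = (V_up−V_dn)/(S_up−S_dn) = (64.5357−105.7093)/(99.7668−58.5932) = -1.0000. V = [p*·64.5357 + (1−p*)·105.7093]/1.15 = 63.6917. B = V − Δ·S = 142.8717.
(1,1): S=134.8200. Δ = (V_up−V_dn)/(S_up−S_dn) = (19.0614−64.5357)/(169.8732−99.7668) = -0.6486. V = [p*·19.0614 + (1−p*)·64.5357]/1.15 = 24.9400. B = V − Δ·S = 112.3904.
(0,0): S=107.0000. Δ = (V_up−V_dn)/(S_up−S_dn) = (24.9400−63.6917)/(134.8200−79.1800) = -0.6965. V = [p*·24.9400 + (1−p*)·63.6917]/1.15 = 28.8152. B = V − Δ·S = 103.3377.
Self-financing check: at every node Δ·S+B equals the discounted successor values.

(0,0): Delta=-0.6965 Bond=103.3377
(1,0): Delta=-1.0000 Bond=142.8717
(1,1): Delta=-0.6486 Bond=112.3904
(2,0): Delta=-1.0000 Bond=164.3025
(2,1): Delta=-1.0000 Bond=164.3025
(2,2): Delta=-0.5933 Bond=119.8444
(3,0): Delta=-1.0000 Bond=188.9478
(3,1): Delta=-1.0000 Bond=188.9478
(3,2): Delta=-1.0000 Bond=188.9478
(3,3): Delta=-0.5292 Bond=124.1042
V0=28.8152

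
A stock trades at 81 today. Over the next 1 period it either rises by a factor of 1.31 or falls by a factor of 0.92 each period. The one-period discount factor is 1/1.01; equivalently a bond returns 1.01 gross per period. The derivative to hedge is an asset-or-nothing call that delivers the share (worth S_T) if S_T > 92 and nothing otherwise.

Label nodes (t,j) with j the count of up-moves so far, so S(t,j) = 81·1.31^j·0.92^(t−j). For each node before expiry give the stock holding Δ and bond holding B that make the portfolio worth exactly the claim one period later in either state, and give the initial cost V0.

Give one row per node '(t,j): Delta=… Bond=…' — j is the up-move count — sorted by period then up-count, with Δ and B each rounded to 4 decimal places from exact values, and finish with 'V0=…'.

Since d<R<u, set p* = (R−d)/(u−d) = 0.2308; price each node as the discounted p*-expectation of its children.
Terminal payoffs: V(1,0)=0.0000, V(1,1)=106.1100
  t=0,j=0: stock 81.0000 → up 106.1100 (V=106.1100), down 74.5200 (V=0.0000). Price 24.2445; hedge Δ=3.3590, bond B=-247.8324.
Check: Δ(0,0)·S0 + B(0,0) = 24.2445 = V0.

(0,0): Delta=3.3590 Bond=-247.8324
V0=24.2445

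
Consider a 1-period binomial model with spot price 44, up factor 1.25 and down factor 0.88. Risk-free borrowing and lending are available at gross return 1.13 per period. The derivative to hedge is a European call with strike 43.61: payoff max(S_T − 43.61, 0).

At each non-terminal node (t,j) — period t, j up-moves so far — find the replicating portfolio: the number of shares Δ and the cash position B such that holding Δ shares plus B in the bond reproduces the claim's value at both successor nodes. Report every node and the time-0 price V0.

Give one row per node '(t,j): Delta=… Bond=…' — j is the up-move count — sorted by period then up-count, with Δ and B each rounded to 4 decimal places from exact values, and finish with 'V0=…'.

(0,0): Delta=0.6996 Bond=-23.9732
V0=6.8106

Under the risk-neutral measure, an up-move has probability p* = (R−d)/(u−d) = 0.6757 and values discount at R = 1.13.
At expiry t=1: V(1,0)=0.0000, V(1,1)=11.3900
  t=0,j=0: stock 44.0000 → up 55.0000 (V=11.3900), down 38.7200 (V=0.0000). Price 6.8106; hedge Δ=0.6996, bond B=-23.9732.
Each (Δ,B) replicates both successor values, so the strategy is self-financing and V0 is arbitrage-free.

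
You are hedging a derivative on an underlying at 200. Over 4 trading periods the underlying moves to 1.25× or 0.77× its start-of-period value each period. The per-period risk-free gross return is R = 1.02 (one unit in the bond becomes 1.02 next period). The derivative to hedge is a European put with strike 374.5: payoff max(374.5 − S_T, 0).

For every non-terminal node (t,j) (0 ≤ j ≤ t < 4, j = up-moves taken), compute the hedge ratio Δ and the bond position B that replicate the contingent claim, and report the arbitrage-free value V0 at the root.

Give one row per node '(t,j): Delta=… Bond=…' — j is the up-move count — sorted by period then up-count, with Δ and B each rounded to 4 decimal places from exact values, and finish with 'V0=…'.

Risk-neutral probability p* = (R−d)/(u−d) = (1.02−0.77)/(1.25−0.77) = 0.5208.
Terminal payoffs: V(4,0)=304.1939, V(4,1)=260.3668, V(4,2)=189.2188, V(4,3)=73.7188, V(4,4)=0.0000
(3,0): S=91.3066. Δ = (V_up−V_dn)/(S_up−S_dn) = (260.3668−304.1939)/(114.1333−70.3061) = -1.0000. V = [p*·260.3668 + (1−p*)·304.1939]/1.02 = 275.8503. B = V − Δ·S = 367.1569.
(3,1): S=148.2250. Δ = (V_up−V_dn)/(S_up−S_dn) = (189.2188−260.3668)/(185.2812−114.1333) = -1.0000. V = [p*·189.2188 + (1−p*)·260.3668]/1.02 = 218.9319. B = V − Δ·S = 367.1569.
(3,2): S=240.6250. Δ = (V_up−V_dn)/(S_up−S_dn) = (73.7188−189.2188)/(300.7812−185.2812) = -1.0000. V = [p*·73.7188 + (1−p*)·189.2188]/1.02 = 126.5319. B = V − Δ·S = 367.1569.
(3,3): S=390.6250. Δ = (V_up−V_dn)/(S_up−S_dn) = (0.0000−73.7188)/(488.2812−300.7812) = -0.3932. V = [p*·0.0000 + (1−p*)·73.7188]/1.02 = 34.6309. B = V − Δ·S = 188.2117.
(2,0): S=118.5800. Δ = (V_up−V_dn)/(S_up−S_dn) = (218.9319−275.8503)/(148.2250−91.3066) = -1.0000. V = [p*·218.9319 + (1−p*)·275.8503]/1.02 = 241.3777. B = V − Δ·S = 359.9577.
(2,1): S=192.5000. Δ = (V_up−V_dn)/(S_up−S_dn) = (126.5319−218.9319)/(240.6250−148.2250) = -1.0000. V = [p*·126.5319 + (1−p*)·218.9319]/1.02 = 167.4577. B = V − Δ·S = 359.9577.
(2,2): S=312.5000. Δ = (V_up−V_dn)/(S_up−S_dn) = (34.6309−126.5319)/(390.6250−240.6250) = -0.6127. V = [p*·34.6309 + (1−p*)·126.5319]/1.02 = 77.1243. B = V − Δ·S = 268.5846.
(1,0): S=154.0000. Δ = (V_up−V_dn)/(S_up−S_dn) = (167.4577−241.3777)/(192.5000−118.5800) = -1.0000. V = [p*·167.4577 + (1−p*)·241.3777]/1.02 = 198.8997. B = V − Δ·S = 352.8997.
(1,1): S=250.0000. Δ = (V_up−V_dn)/(S_up−S_dn) = (77.1243−167.4577)/(312.5000−192.5000) = -0.7528. V = [p*·77.1243 + (1−p*)·167.4577]/1.02 = 118.0481. B = V − Δ·S = 306.2427.
(0,0): S=200.0000. Δ = (V_up−V_dn)/(S_up−S_dn) = (118.0481−198.8997)/(250.0000−154.0000) = -0.8422. V = [p*·118.0481 + (1−p*)·198.8997]/1.02 = 153.7152. B = V − Δ·S = 322.1560.
Each (Δ,B) replicates both successor values, so the strategy is self-financing and V0 is arbitrage-free.

(0,0): Delta=-0.8422 Bond=322.1560
(1,0): Delta=-1.0000 Bond=352.8997
(1,1): Delta=-0.7528 Bond=306.2427
(2,0): Delta=-1.0000 Bond=359.9577
(2,1): Delta=-1.0000 Bond=359.9577
(2,2): Delta=-0.6127 Bond=268.5846
(3,0): Delta=-1.0000 Bond=367.1569
(3,1): Delta=-1.0000 Bond=367.1569
(3,2): Delta=-1.0000 Bond=367.1569
(3,3): Delta=-0.3932 Bond=188.2117
V0=153.7152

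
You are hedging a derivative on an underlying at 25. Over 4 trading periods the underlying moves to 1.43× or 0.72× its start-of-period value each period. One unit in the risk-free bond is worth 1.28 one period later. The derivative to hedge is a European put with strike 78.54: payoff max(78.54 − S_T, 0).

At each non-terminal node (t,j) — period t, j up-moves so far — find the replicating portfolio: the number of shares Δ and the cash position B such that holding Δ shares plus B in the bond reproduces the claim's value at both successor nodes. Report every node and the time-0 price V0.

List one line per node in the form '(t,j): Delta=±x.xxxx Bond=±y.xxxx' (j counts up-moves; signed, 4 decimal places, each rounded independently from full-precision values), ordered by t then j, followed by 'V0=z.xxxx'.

Under the risk-neutral measure, an up-move has probability p* = (R−d)/(u−d) = 0.7887 and values discount at R = 1.28.
Payoff layer (t=4): V(4,0)=71.8215, V(4,1)=65.1964, V(4,2)=52.0381, V(4,3)=25.9043, V(4,4)=0.0000
(3,0): S=9.3312. Δ = (V_up−V_dn)/(S_up−S_dn) = (65.1964−71.8215)/(13.3436−6.7185) = -1.0000. V = [p*·65.1964 + (1−p*)·71.8215]/1.28 = 52.0282. B = V − Δ·S = 61.3594.
(3,1): S=18.5328. Δ = (V_up−V_dn)/(S_up−S_dn) = (52.0381−65.1964)/(26.5019−13.3436) = -1.0000. V = [p*·52.0381 + (1−p*)·65.1964]/1.28 = 42.8266. B = V − Δ·S = 61.3594.
(3,2): S=36.8082. Δ = (V_up−V_dn)/(S_up−S_dn) = (25.9043−52.0381)/(52.6357−26.5019) = -1.0000. V = [p*·25.9043 + (1−p*)·52.0381]/1.28 = 24.5512. B = V − Δ·S = 61.3594.
(3,3): S=73.1052. Δ = (V_up−V_dn)/(S_up−S_dn) = (0.0000−25.9043)/(104.5404−52.6357) = -0.4991. V = [p*·0.0000 + (1−p*)·25.9043]/1.28 = 4.2756. B = V − Δ·S = 40.7605.
(2,0): S=12.9600. Δ = (V_up−V_dn)/(S_up−S_dn) = (42.8266−52.0282)/(18.5328−9.3312) = -1.0000. V = [p*·42.8266 + (1−p*)·52.0282]/1.28 = 34.9770. B = V − Δ·S = 47.9370.
(2,1): S=25.7400. Δ = (V_up−V_dn)/(S_up−S_dn) = (24.5512−42.8266)/(36.8082−18.5328) = -1.0000. V = [p*·24.5512 + (1−p*)·42.8266]/1.28 = 22.1970. B = V − Δ·S = 47.9370.
(2,2): S=51.1225. Δ = (V_up−V_dn)/(S_up−S_dn) = (4.2756−24.5512)/(73.1052−36.8082) = -0.5586. V = [p*·4.2756 + (1−p*)·24.5512]/1.28 = 6.6868. B = V − Δ·S = 35.2440.
(1,0): S=18.0000. Δ = (V_up−V_dn)/(S_up−S_dn) = (22.1970−34.9770)/(25.7400−12.9600) = -1.0000. V = [p*·22.1970 + (1−p*)·34.9770]/1.28 = 19.4508. B = V − Δ·S = 37.4508.
(1,1): S=35.7500. Δ = (V_up−V_dn)/(S_up−S_dn) = (6.6868−22.1970)/(51.1225−25.7400) = -0.6111. V = [p*·6.6868 + (1−p*)·22.1970]/1.28 = 7.7841. B = V − Δ·S = 29.6294.
(0,0): S=25.0000. Δ = (V_up−V_dn)/(S_up−S_dn) = (7.7841−19.4508)/(35.7500−18.0000) = -0.6573. V = [p*·7.7841 + (1−p*)·19.4508]/1.28 = 8.0069. B = V − Δ·S = 24.4389.
Check: Δ(0,0)·S0 + B(0,0) = 8.0069 = V0.

(0,0): Delta=-0.6573 Bond=24.4389
(1,0): Delta=-1.0000 Bond=37.4508
(1,1): Delta=-0.6111 Bond=29.6294
(2,0): Delta=-1.0000 Bond=47.9370
(2,1): Delta=-1.0000 Bond=47.9370
(2,2): Delta=-0.5586 Bond=35.2440
(3,0): Delta=-1.0000 Bond=61.3594
(3,1): Delta=-1.0000 Bond=61.3594
(3,2): Delta=-1.0000 Bond=61.3594
(3,3): Delta=-0.4991 Bond=40.7605
V0=8.0069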